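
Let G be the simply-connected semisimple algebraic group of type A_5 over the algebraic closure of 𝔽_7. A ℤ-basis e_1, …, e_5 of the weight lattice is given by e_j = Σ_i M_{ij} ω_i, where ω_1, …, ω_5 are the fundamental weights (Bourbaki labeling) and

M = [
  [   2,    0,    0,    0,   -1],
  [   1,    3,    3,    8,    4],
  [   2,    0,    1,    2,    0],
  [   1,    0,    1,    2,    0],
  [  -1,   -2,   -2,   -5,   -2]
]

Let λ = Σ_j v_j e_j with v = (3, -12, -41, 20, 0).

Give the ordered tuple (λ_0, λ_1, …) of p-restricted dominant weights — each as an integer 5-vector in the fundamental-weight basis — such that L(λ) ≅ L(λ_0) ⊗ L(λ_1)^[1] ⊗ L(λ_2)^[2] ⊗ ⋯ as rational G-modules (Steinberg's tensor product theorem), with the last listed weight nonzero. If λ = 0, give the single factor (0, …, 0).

((6, 4, 5, 2, 3),)

ω-coordinates c = M·v, v = (3, -12, -41, 20, 0):
  c_1 = 2*3 + 0*-12 + 0*-41 + 0*20 + -1*0 = 6
  c_2 = 1*3 + 3*-12 + 3*-41 + 8*20 + 4*0 = 4
  c_3 = 2*3 + 0*-12 + 1*-41 + 2*20 + 0*0 = 5
  c_4 = 1*3 + 0*-12 + 1*-41 + 2*20 + 0*0 = 2
  c_5 = -1*3 + -2*-12 + -2*-41 + -5*20 + -2*0 = 3
Base-7 expansion of each c_i:
  c_1 = 6 = 6·7^0
  c_2 = 4 = 4·7^0
  c_3 = 5 = 5·7^0
  c_4 = 2 = 2·7^0
  c_5 = 3 = 3·7^0
Factor λ_0 = (6, 4, 5, 2, 3)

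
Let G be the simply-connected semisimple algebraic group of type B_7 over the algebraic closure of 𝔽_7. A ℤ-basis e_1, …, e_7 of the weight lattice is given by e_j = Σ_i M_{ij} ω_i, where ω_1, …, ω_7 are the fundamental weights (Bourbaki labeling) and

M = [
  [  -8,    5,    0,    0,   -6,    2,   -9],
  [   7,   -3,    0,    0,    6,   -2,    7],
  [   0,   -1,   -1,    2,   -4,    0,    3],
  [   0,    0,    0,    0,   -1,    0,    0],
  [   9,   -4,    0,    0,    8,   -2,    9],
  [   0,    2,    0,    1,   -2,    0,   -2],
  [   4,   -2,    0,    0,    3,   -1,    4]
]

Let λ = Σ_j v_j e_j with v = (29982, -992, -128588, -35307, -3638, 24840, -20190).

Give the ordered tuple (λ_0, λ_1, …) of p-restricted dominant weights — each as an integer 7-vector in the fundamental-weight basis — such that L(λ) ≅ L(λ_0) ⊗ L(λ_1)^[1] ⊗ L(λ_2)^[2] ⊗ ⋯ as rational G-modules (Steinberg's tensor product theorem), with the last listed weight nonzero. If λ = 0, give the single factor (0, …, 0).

((2, 5, 5, 5, 5, 5, 1), (3, 1, 1, 1, 4, 3, 1), (3, 0, 5, 4, 5, 1, 5), (3, 0, 2, 3, 3, 2, 1), (3, 0, 5, 1, 5, 4, 2))

Converting to the ω-basis (c_i = row i of M dotted with v = (29982, -992, -128588, -35307, -3638, 24840, -20190)):
  c_1 = (-8)·(29982) + (5)·(-992) + (0)·(-128588) + (0)·(-35307) + (-6)·(-3638) + 2·24840 + (-9)·(-20190) = 8402
  c_2 = 7·29982 + (-3)·(-992) + (0)·(-128588) + (0)·(-35307) + (6)·(-3638) + (-2)·(24840) + (7)·(-20190) = 12
  c_3 = 0·29982 + (-1)·(-992) + (-1)·(-128588) + (2)·(-35307) + (-4)·(-3638) + 0·24840 + (3)·(-20190) = 12948
  c_4 = 0·29982 + (0)·(-992) + (0)·(-128588) + (0)·(-35307) + (-1)·(-3638) + 0·24840 + (0)·(-20190) = 3638
  c_5 = 9·29982 + (-4)·(-992) + (0)·(-128588) + (0)·(-35307) + (8)·(-3638) + (-2)·(24840) + (9)·(-20190) = 13312
  c_6 = 0·29982 + (2)·(-992) + (0)·(-128588) + (1)·(-35307) + (-2)·(-3638) + 0·24840 + (-2)·(-20190) = 10365
  c_7 = 4·29982 + (-2)·(-992) + (0)·(-128588) + (0)·(-35307) + (3)·(-3638) + (-1)·(24840) + (4)·(-20190) = 5398
Base-7 expansion of each c_i:
  c_1 = 8402 = 2·7^0 + 3·7^1 + 3·7^2 + 3·7^3 + 3·7^4
  c_2 = 12 = 5·7^0 + 1·7^1
  c_3 = 12948 = 5·7^0 + 1·7^1 + 5·7^2 + 2·7^3 + 5·7^4
  c_4 = 3638 = 5·7^0 + 1·7^1 + 4·7^2 + 3·7^3 + 1·7^4
  c_5 = 13312 = 5·7^0 + 4·7^1 + 5·7^2 + 3·7^3 + 5·7^4
  c_6 = 10365 = 5·7^0 + 3·7^1 + 1·7^2 + 2·7^3 + 4·7^4
  c_7 = 5398 = 1·7^0 + 1·7^1 + 5·7^2 + 1·7^3 + 2·7^4
Factor λ_0 = (2, 5, 5, 5, 5, 5, 1)
Factor λ_1 = (3, 1, 1, 1, 4, 3, 1)
Factor λ_2 = (3, 0, 5, 4, 5, 1, 5)
Factor λ_3 = (3, 0, 2, 3, 3, 2, 1)
Factor λ_4 = (3, 0, 5, 1, 5, 4, 2)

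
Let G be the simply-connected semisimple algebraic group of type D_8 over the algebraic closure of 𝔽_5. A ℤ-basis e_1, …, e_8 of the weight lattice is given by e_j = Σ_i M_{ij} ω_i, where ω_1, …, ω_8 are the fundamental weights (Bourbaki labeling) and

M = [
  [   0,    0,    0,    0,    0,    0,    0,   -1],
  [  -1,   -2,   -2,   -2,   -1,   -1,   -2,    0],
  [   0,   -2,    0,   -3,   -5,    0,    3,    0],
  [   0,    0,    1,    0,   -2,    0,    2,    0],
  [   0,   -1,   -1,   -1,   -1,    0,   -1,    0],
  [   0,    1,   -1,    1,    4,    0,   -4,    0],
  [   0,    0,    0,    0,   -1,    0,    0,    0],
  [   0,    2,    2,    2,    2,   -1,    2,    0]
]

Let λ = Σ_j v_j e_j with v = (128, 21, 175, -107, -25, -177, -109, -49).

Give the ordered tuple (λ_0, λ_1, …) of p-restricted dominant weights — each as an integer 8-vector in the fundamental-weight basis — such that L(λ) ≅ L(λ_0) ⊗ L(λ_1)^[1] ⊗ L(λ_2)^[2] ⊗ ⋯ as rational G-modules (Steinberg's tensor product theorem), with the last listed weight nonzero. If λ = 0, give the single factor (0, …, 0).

((4, 4, 2, 2, 0, 0, 0, 2), (4, 2, 0, 1, 4, 0, 0, 2), (1, 4, 3, 0, 1, 3, 1, 3))

ω-coordinates c = M·v, v = (128, 21, 175, -107, -25, -177, -109, -49):
  c_1 = 0·128 + 0·21 + 0·175 + (0)·(-107) + (0)·(-25) + (0)·(-177) + (0)·(-109) + (-1)·(-49) = 49
  c_2 = (-1)·(128) + (-2)·(21) + (-2)·(175) + (-2)·(-107) + (-1)·(-25) + (-1)·(-177) + (-2)·(-109) + (0)·(-49) = 114
  c_3 = 0·128 + (-2)·(21) + 0·175 + (-3)·(-107) + (-5)·(-25) + (0)·(-177) + (3)·(-109) + (0)·(-49) = 77
  c_4 = 0·128 + 0·21 + 1·175 + (0)·(-107) + (-2)·(-25) + (0)·(-177) + (2)·(-109) + (0)·(-49) = 7
  c_5 = 0·128 + (-1)·(21) + (-1)·(175) + (-1)·(-107) + (-1)·(-25) + (0)·(-177) + (-1)·(-109) + (0)·(-49) = 45
  c_6 = 0·128 + 1·21 + (-1)·(175) + (1)·(-107) + (4)·(-25) + (0)·(-177) + (-4)·(-109) + (0)·(-49) = 75
  c_7 = 0·128 + 0·21 + 0·175 + (0)·(-107) + (-1)·(-25) + (0)·(-177) + (0)·(-109) + (0)·(-49) = 25
  c_8 = 0·128 + 2·21 + 2·175 + (2)·(-107) + (2)·(-25) + (-1)·(-177) + (2)·(-109) + (0)·(-49) = 87
Base-5 expansion of each c_i:
  c_1 = 49 = 4·5^0 + 4·5^1 + 1·5^2
  c_2 = 114 = 4·5^0 + 2·5^1 + 4·5^2
  c_3 = 77 = 2·5^0 + 0·5^1 + 3·5^2
  c_4 = 7 = 2·5^0 + 1·5^1
  c_5 = 45 = 0·5^0 + 4·5^1 + 1·5^2
  c_6 = 75 = 0·5^0 + 0·5^1 + 3·5^2
  c_7 = 25 = 0·5^0 + 0·5^1 + 1·5^2
  c_8 = 87 = 2·5^0 + 2·5^1 + 3·5^2
p-restricted factor λ_0 = (4, 4, 2, 2, 0, 0, 0, 2)
p-restricted factor λ_1 = (4, 2, 0, 1, 4, 0, 0, 2)
p-restricted factor λ_2 = (1, 4, 3, 0, 1, 3, 1, 3)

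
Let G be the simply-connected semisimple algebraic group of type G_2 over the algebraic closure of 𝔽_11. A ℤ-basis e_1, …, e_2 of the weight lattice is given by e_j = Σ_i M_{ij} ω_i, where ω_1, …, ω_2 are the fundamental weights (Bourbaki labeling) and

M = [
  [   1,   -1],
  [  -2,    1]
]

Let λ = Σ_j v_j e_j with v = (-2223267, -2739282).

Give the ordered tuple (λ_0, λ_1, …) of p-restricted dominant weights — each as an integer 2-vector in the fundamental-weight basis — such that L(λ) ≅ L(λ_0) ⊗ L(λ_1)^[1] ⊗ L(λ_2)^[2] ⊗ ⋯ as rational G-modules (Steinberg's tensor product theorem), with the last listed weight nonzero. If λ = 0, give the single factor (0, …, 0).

((5, 8), (6, 5), (7, 7), (2, 6), (2, 6), (3, 10))

Change of basis e → ω: c = M·v where v = (-2223267, -2739282):
  c_1 = 1*-2223267 + -1*-2739282 = 516015
  c_2 = -2*-2223267 + 1*-2739282 = 1707252
Writing each c_i in base p = 11:
  c_1 = 516015 = 5·11^0 + 6·11^1 + 7·11^2 + 2·11^3 + 2·11^4 + 3·11^5
  c_2 = 1707252 = 8·11^0 + 5·11^1 + 7·11^2 + 6·11^3 + 6·11^4 + 10·11^5
Factor λ_0 = (5, 8)
Factor λ_1 = (6, 5)
Factor λ_2 = (7, 7)
Factor λ_3 = (2, 6)
Factor λ_4 = (2, 6)
Factor λ_5 = (3, 10)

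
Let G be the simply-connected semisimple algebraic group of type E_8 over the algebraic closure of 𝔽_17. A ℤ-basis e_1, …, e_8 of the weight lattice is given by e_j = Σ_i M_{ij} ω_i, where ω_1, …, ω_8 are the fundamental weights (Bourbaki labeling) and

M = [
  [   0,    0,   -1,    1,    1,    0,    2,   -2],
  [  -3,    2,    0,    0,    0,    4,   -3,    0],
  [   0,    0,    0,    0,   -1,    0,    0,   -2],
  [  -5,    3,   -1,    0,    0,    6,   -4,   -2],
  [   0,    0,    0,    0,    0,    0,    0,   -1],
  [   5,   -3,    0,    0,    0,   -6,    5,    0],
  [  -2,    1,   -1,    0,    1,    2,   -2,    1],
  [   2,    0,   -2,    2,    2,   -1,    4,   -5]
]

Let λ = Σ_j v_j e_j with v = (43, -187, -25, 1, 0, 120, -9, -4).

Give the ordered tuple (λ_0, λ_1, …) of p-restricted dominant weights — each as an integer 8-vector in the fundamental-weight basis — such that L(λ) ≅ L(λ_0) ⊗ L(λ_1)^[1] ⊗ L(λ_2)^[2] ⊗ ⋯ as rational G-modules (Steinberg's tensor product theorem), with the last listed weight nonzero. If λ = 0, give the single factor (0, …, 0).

In the fundamental-weight basis, λ has coordinates c = M·v (v = (43, -187, -25, 1, 0, 120, -9, -4)):
  c_1 = 0·43 + (0)·(-187) + (-1)·(-25) + 1·1 + 1·0 + 0·120 + (2)·(-9) + (-2)·(-4) = 16
  c_2 = (-3)·(43) + (2)·(-187) + (0)·(-25) + 0·1 + 0·0 + 4·120 + (-3)·(-9) + (0)·(-4) = 4
  c_3 = 0·43 + (0)·(-187) + (0)·(-25) + 0·1 + (-1)·(0) + 0·120 + (0)·(-9) + (-2)·(-4) = 8
  c_4 = (-5)·(43) + (3)·(-187) + (-1)·(-25) + 0·1 + 0·0 + 6·120 + (-4)·(-9) + (-2)·(-4) = 13
  c_5 = 0·43 + (0)·(-187) + (0)·(-25) + 0·1 + 0·0 + 0·120 + (0)·(-9) + (-1)·(-4) = 4
  c_6 = 5·43 + (-3)·(-187) + (0)·(-25) + 0·1 + 0·0 + (-6)·(120) + (5)·(-9) + (0)·(-4) = 11
  c_7 = (-2)·(43) + (1)·(-187) + (-1)·(-25) + 0·1 + 1·0 + 2·120 + (-2)·(-9) + (1)·(-4) = 6
  c_8 = 2·43 + (0)·(-187) + (-2)·(-25) + 2·1 + 2·0 + (-1)·(120) + (4)·(-9) + (-5)·(-4) = 2
Writing each c_i in base p = 17:
  c_1 = 16 = 16·17^0
  c_2 = 4 = 4·17^0
  c_3 = 8 = 8·17^0
  c_4 = 13 = 13·17^0
  c_5 = 4 = 4·17^0
  c_6 = 11 = 11·17^0
  c_7 = 6 = 6·17^0
  c_8 = 2 = 2·17^0
Factor λ_0 = (16, 4, 8, 13, 4, 11, 6, 2)

((16, 4, 8, 13, 4, 11, 6, 2),)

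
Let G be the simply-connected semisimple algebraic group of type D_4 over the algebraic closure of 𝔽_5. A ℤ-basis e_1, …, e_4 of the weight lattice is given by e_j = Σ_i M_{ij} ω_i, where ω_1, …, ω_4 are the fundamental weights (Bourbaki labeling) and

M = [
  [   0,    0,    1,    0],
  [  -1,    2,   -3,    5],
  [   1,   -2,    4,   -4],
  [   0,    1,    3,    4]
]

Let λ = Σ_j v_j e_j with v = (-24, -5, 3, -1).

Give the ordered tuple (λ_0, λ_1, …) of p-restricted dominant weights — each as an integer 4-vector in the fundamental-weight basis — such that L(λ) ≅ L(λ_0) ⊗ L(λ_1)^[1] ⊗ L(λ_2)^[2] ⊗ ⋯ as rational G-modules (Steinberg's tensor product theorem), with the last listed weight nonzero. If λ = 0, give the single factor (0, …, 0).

((3, 0, 2, 0),)

Compute c_i = Σ_j M_{ij} v_j with v = (-24, -5, 3, -1):
  c_1 = (0)·(-24) + (0)·(-5) + 1·3 + (0)·(-1) = 3
  c_2 = (-1)·(-24) + (2)·(-5) + (-3)·(3) + (5)·(-1) = 0
  c_3 = (1)·(-24) + (-2)·(-5) + 4·3 + (-4)·(-1) = 2
  c_4 = (0)·(-24) + (1)·(-5) + 3·3 + (4)·(-1) = 0
Expand coordinatewise in base 5:
  c_1 = 3 = 3·5^0
  c_2 = 0
  c_3 = 2 = 2·5^0
  c_4 = 0
p-restricted factor λ_0 = (3, 0, 2, 0)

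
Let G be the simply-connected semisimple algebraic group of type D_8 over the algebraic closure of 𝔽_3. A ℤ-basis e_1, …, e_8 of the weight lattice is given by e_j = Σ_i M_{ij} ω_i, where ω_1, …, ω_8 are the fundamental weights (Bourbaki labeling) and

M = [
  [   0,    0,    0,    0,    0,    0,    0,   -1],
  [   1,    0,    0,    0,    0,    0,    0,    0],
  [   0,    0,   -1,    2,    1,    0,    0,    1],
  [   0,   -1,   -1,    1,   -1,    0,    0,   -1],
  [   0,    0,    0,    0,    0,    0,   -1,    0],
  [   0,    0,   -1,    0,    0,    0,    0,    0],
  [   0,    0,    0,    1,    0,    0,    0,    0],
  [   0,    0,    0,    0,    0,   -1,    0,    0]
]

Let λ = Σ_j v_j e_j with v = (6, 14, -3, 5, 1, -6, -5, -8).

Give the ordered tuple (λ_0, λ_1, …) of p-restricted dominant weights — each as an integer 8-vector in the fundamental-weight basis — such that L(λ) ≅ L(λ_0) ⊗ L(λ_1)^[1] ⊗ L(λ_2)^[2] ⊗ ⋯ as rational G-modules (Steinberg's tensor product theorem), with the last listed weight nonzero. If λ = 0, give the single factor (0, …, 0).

Converting to the ω-basis (c_i = row i of M dotted with v = (6, 14, -3, 5, 1, -6, -5, -8)):
  c_1 = (0)·(6) + (0)·(14) + (0)·(-3) + (0)·(5) + (0)·(1) + (0)·(-6) + (0)·(-5) + (-1)·(-8) = 8
  c_2 = (1)·(6) + (0)·(14) + (0)·(-3) + (0)·(5) + (0)·(1) + (0)·(-6) + (0)·(-5) + (0)·(-8) = 6
  c_3 = (0)·(6) + (0)·(14) + (-1)·(-3) + (2)·(5) + (1)·(1) + (0)·(-6) + (0)·(-5) + (1)·(-8) = 6
  c_4 = (0)·(6) + (-1)·(14) + (-1)·(-3) + (1)·(5) + (-1)·(1) + (0)·(-6) + (0)·(-5) + (-1)·(-8) = 1
  c_5 = (0)·(6) + (0)·(14) + (0)·(-3) + (0)·(5) + (0)·(1) + (0)·(-6) + (-1)·(-5) + (0)·(-8) = 5
  c_6 = (0)·(6) + (0)·(14) + (-1)·(-3) + (0)·(5) + (0)·(1) + (0)·(-6) + (0)·(-5) + (0)·(-8) = 3
  c_7 = (0)·(6) + (0)·(14) + (0)·(-3) + (1)·(5) + (0)·(1) + (0)·(-6) + (0)·(-5) + (0)·(-8) = 5
  c_8 = (0)·(6) + (0)·(14) + (0)·(-3) + (0)·(5) + (0)·(1) + (-1)·(-6) + (0)·(-5) + (0)·(-8) = 6
Base-3 expansion of each c_i:
  c_1 = 8 = 2·3^0 + 2·3^1
  c_2 = 6 = 0·3^0 + 2·3^1
  c_3 = 6 = 0·3^0 + 2·3^1
  c_4 = 1 = 1·3^0
  c_5 = 5 = 2·3^0 + 1·3^1
  c_6 = 3 = 0·3^0 + 1·3^1
  c_7 = 5 = 2·3^0 + 1·3^1
  c_8 = 6 = 0·3^0 + 2·3^1
Factor λ_0 = (2, 0, 0, 1, 2, 0, 2, 0)
Factor λ_1 = (2, 2, 2, 0, 1, 1, 1, 2)

((2, 0, 0, 1, 2, 0, 2, 0), (2, 2, 2, 0, 1, 1, 1, 2))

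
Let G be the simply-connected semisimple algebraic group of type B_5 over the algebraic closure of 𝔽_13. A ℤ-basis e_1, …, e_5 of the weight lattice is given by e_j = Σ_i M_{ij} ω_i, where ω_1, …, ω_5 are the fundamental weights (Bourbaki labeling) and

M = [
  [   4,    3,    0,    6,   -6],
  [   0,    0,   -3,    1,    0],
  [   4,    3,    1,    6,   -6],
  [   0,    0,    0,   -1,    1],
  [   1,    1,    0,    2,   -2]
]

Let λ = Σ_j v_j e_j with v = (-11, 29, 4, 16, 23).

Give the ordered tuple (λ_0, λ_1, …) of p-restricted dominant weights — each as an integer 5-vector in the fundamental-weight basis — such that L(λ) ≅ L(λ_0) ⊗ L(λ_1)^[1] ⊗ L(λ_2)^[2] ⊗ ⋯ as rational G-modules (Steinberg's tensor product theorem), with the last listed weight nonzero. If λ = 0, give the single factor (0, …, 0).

((1, 4, 5, 7, 4),)

In the fundamental-weight basis, λ has coordinates c = M·v (v = (-11, 29, 4, 16, 23)):
  c_1 = (4)·(-11) + 3·29 + 0·4 + 6·16 + (-6)·(23) = 1
  c_2 = (0)·(-11) + 0·29 + (-3)·(4) + 1·16 + 0·23 = 4
  c_3 = (4)·(-11) + 3·29 + 1·4 + 6·16 + (-6)·(23) = 5
  c_4 = (0)·(-11) + 0·29 + 0·4 + (-1)·(16) + 1·23 = 7
  c_5 = (1)·(-11) + 1·29 + 0·4 + 2·16 + (-2)·(23) = 4
p = 13; digits c_i = Σ_j d_{ij}·13^j, 0 ≤ d_{ij} < 13:
  c_1 = 1 = 1·13^0
  c_2 = 4 = 4·13^0
  c_3 = 5 = 5·13^0
  c_4 = 7 = 7·13^0
  c_5 = 4 = 4·13^0
p-restricted factor λ_0 = (1, 4, 5, 7, 4)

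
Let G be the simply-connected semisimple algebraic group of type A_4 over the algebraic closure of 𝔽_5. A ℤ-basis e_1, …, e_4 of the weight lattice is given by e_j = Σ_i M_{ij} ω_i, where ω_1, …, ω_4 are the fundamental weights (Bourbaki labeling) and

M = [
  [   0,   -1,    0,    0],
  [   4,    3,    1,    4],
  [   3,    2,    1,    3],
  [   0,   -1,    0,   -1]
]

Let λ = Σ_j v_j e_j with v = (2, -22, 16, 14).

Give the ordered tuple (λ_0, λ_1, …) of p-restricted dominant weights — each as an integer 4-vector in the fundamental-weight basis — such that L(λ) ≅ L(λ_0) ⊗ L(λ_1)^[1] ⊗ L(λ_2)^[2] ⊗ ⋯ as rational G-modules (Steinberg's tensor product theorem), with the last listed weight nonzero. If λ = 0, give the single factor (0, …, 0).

Converting to the ω-basis (c_i = row i of M dotted with v = (2, -22, 16, 14)):
  c_1 = (0)·(2) + (-1)·(-22) + (0)·(16) + (0)·(14) = 22
  c_2 = (4)·(2) + (3)·(-22) + (1)·(16) + (4)·(14) = 14
  c_3 = (3)·(2) + (2)·(-22) + (1)·(16) + (3)·(14) = 20
  c_4 = (0)·(2) + (-1)·(-22) + (0)·(16) + (-1)·(14) = 8
Base-5 expansion of each c_i:
  c_1 = 22 = 2·5^0 + 4·5^1
  c_2 = 14 = 4·5^0 + 2·5^1
  c_3 = 20 = 0·5^0 + 4·5^1
  c_4 = 8 = 3·5^0 + 1·5^1
Factor λ_0 = (2, 4, 0, 3)
Factor λ_1 = (4, 2, 4, 1)

((2, 4, 0, 3), (4, 2, 4, 1))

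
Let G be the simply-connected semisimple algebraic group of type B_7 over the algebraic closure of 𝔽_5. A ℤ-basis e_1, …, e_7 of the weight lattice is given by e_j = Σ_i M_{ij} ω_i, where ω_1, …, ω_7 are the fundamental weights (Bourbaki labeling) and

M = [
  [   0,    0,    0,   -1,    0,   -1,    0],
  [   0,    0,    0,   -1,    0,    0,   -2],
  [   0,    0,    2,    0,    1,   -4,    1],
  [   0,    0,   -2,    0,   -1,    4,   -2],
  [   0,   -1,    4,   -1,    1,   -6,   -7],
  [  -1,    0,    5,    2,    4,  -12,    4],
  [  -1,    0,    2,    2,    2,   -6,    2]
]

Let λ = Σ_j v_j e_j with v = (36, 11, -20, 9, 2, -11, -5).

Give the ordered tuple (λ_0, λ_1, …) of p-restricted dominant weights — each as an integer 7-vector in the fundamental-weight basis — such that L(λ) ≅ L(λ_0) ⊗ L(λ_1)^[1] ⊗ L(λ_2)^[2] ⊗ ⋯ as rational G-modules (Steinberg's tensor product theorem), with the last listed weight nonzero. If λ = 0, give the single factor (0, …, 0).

((2, 1, 1, 4, 3, 2, 2),)

In the fundamental-weight basis, λ has coordinates c = M·v (v = (36, 11, -20, 9, 2, -11, -5)):
  c_1 = 0*36 + 0*11 + 0*-20 + -1*9 + 0*2 + -1*-11 + 0*-5 = 2
  c_2 = 0*36 + 0*11 + 0*-20 + -1*9 + 0*2 + 0*-11 + -2*-5 = 1
  c_3 = 0*36 + 0*11 + 2*-20 + 0*9 + 1*2 + -4*-11 + 1*-5 = 1
  c_4 = 0*36 + 0*11 + -2*-20 + 0*9 + -1*2 + 4*-11 + -2*-5 = 4
  c_5 = 0*36 + -1*11 + 4*-20 + -1*9 + 1*2 + -6*-11 + -7*-5 = 3
  c_6 = -1*36 + 0*11 + 5*-20 + 2*9 + 4*2 + -12*-11 + 4*-5 = 2
  c_7 = -1*36 + 0*11 + 2*-20 + 2*9 + 2*2 + -6*-11 + 2*-5 = 2
Expand coordinatewise in base 5:
  c_1 = 2 = 2·5^0
  c_2 = 1 = 1·5^0
  c_3 = 1 = 1·5^0
  c_4 = 4 = 4·5^0
  c_5 = 3 = 3·5^0
  c_6 = 2 = 2·5^0
  c_7 = 2 = 2·5^0
Factor λ_0 = (2, 1, 1, 4, 3, 2, 2)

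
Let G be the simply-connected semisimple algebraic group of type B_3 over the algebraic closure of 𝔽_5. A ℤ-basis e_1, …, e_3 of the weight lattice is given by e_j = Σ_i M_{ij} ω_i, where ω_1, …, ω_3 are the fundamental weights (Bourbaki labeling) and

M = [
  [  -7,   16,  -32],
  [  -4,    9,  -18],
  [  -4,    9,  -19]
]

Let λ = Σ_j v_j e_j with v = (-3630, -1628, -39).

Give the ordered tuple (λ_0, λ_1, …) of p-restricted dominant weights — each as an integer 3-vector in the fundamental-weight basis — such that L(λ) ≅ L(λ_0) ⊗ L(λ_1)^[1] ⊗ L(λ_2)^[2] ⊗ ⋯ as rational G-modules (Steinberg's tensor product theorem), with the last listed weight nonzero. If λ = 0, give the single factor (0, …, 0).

((0, 0, 4), (2, 4, 1), (4, 2, 4), (4, 4, 4))

In the fundamental-weight basis, λ has coordinates c = M·v (v = (-3630, -1628, -39)):
  c_1 = -7*-3630 + 16*-1628 + -32*-39 = 610
  c_2 = -4*-3630 + 9*-1628 + -18*-39 = 570
  c_3 = -4*-3630 + 9*-1628 + -19*-39 = 609
p = 5; digits c_i = Σ_j d_{ij}·5^j, 0 ≤ d_{ij} < 5:
  c_1 = 610 = 0·5^0 + 2·5^1 + 4·5^2 + 4·5^3
  c_2 = 570 = 0·5^0 + 4·5^1 + 2·5^2 + 4·5^3
  c_3 = 609 = 4·5^0 + 1·5^1 + 4·5^2 + 4·5^3
λ_0 = (0, 0, 4)
λ_1 = (2, 4, 1)
λ_2 = (4, 2, 4)
λ_3 = (4, 4, 4)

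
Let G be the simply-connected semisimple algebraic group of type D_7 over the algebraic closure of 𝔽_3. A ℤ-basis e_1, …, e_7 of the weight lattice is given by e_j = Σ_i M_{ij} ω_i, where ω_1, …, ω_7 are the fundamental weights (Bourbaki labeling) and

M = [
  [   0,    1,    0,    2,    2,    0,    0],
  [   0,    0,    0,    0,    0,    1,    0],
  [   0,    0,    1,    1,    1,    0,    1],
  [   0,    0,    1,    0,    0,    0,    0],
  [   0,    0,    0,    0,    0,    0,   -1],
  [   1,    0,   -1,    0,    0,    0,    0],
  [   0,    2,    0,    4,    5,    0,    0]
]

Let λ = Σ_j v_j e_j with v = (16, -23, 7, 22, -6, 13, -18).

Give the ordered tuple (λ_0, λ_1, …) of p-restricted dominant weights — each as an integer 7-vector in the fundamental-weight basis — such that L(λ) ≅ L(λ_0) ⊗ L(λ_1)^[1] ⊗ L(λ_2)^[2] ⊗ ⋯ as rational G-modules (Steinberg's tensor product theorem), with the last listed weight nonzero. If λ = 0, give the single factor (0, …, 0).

((0, 1, 2, 1, 0, 0, 0), (0, 1, 1, 2, 0, 0, 1), (1, 1, 0, 0, 2, 1, 1))

In the fundamental-weight basis, λ has coordinates c = M·v (v = (16, -23, 7, 22, -6, 13, -18)):
  c_1 = 0·16 + (1)·(-23) + 0·7 + 2·22 + (2)·(-6) + 0·13 + (0)·(-18) = 9
  c_2 = 0·16 + (0)·(-23) + 0·7 + 0·22 + (0)·(-6) + 1·13 + (0)·(-18) = 13
  c_3 = 0·16 + (0)·(-23) + 1·7 + 1·22 + (1)·(-6) + 0·13 + (1)·(-18) = 5
  c_4 = 0·16 + (0)·(-23) + 1·7 + 0·22 + (0)·(-6) + 0·13 + (0)·(-18) = 7
  c_5 = 0·16 + (0)·(-23) + 0·7 + 0·22 + (0)·(-6) + 0·13 + (-1)·(-18) = 18
  c_6 = 1·16 + (0)·(-23) + (-1)·(7) + 0·22 + (0)·(-6) + 0·13 + (0)·(-18) = 9
  c_7 = 0·16 + (2)·(-23) + 0·7 + 4·22 + (5)·(-6) + 0·13 + (0)·(-18) = 12
Base-3 expansion of each c_i:
  c_1 = 9 = 0·3^0 + 0·3^1 + 1·3^2
  c_2 = 13 = 1·3^0 + 1·3^1 + 1·3^2
  c_3 = 5 = 2·3^0 + 1·3^1
  c_4 = 7 = 1·3^0 + 2·3^1
  c_5 = 18 = 0·3^0 + 0·3^1 + 2·3^2
  c_6 = 9 = 0·3^0 + 0·3^1 + 1·3^2
  c_7 = 12 = 0·3^0 + 1·3^1 + 1·3^2
p-restricted factor λ_0 = (0, 1, 2, 1, 0, 0, 0)
p-restricted factor λ_1 = (0, 1, 1, 2, 0, 0, 1)
p-restricted factor λ_2 = (1, 1, 0, 0, 2, 1, 1)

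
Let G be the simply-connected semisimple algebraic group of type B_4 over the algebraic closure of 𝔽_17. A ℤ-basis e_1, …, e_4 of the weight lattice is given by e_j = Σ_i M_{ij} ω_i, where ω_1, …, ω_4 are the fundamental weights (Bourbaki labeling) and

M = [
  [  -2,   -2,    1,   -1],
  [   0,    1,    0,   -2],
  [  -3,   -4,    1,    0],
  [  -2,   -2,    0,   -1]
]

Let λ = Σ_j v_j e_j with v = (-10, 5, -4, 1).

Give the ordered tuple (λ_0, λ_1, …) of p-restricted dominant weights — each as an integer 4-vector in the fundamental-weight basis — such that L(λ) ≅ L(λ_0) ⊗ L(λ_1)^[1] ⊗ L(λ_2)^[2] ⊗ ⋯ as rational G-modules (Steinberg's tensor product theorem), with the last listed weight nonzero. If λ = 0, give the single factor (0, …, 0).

((5, 3, 6, 9),)

ω-coordinates c = M·v, v = (-10, 5, -4, 1):
  c_1 = (-2)·(-10) + (-2)·(5) + (1)·(-4) + (-1)·(1) = 5
  c_2 = (0)·(-10) + (1)·(5) + (0)·(-4) + (-2)·(1) = 3
  c_3 = (-3)·(-10) + (-4)·(5) + (1)·(-4) + (0)·(1) = 6
  c_4 = (-2)·(-10) + (-2)·(5) + (0)·(-4) + (-1)·(1) = 9
Expand coordinatewise in base 17:
  c_1 = 5 = 5·17^0
  c_2 = 3 = 3·17^0
  c_3 = 6 = 6·17^0
  c_4 = 9 = 9·17^0
p-restricted factor λ_0 = (5, 3, 6, 9)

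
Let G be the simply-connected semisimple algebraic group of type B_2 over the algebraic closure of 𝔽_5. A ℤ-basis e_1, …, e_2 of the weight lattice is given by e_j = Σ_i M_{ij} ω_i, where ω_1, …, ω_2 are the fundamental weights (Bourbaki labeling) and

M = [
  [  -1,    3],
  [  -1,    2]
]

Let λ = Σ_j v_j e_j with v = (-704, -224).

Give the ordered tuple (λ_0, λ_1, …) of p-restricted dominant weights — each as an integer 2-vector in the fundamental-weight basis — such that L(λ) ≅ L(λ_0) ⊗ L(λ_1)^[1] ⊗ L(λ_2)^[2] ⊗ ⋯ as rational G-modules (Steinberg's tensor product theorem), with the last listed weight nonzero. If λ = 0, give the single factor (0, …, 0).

ω-coordinates c = M·v, v = (-704, -224):
  c_1 = -1*-704 + 3*-224 = 32
  c_2 = -1*-704 + 2*-224 = 256
Base-5 expansion of each c_i:
  c_1 = 32 = 2·5^0 + 1·5^1 + 1·5^2
  c_2 = 256 = 1·5^0 + 1·5^1 + 0·5^2 + 2·5^3
p-restricted factor λ_0 = (2, 1)
p-restricted factor λ_1 = (1, 1)
p-restricted factor λ_2 = (1, 0)
p-restricted factor λ_3 = (0, 2)

((2, 1), (1, 1), (1, 0), (0, 2))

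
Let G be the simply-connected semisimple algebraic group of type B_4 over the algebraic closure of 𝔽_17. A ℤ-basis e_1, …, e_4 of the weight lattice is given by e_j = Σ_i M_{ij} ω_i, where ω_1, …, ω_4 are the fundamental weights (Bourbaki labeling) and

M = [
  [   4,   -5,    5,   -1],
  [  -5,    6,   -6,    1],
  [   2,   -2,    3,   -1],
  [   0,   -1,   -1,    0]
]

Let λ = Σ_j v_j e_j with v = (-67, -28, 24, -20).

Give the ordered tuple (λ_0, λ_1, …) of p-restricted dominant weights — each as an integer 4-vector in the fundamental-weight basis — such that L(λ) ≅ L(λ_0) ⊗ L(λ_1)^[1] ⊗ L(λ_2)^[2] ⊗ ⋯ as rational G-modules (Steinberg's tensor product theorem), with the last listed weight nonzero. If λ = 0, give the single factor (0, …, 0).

ω-coordinates c = M·v, v = (-67, -28, 24, -20):
  c_1 = (4)·(-67) + (-5)·(-28) + (5)·(24) + (-1)·(-20) = 12
  c_2 = (-5)·(-67) + (6)·(-28) + (-6)·(24) + (1)·(-20) = 3
  c_3 = (2)·(-67) + (-2)·(-28) + (3)·(24) + (-1)·(-20) = 14
  c_4 = (0)·(-67) + (-1)·(-28) + (-1)·(24) + (0)·(-20) = 4
Writing each c_i in base p = 17:
  c_1 = 12 = 12·17^0
  c_2 = 3 = 3·17^0
  c_3 = 14 = 14·17^0
  c_4 = 4 = 4·17^0
Factor λ_0 = (12, 3, 14, 4)

((12, 3, 14, 4),)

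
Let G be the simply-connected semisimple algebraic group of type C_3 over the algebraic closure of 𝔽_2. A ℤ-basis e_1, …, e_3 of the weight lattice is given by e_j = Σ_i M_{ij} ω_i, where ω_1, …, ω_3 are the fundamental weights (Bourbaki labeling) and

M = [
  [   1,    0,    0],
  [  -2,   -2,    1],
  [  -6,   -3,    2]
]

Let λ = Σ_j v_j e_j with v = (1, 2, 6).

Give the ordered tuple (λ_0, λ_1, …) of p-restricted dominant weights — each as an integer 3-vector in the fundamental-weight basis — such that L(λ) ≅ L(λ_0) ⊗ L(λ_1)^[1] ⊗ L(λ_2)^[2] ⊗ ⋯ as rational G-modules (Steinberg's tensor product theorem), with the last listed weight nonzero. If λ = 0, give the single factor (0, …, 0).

((1, 0, 0),)

Change of basis e → ω: c = M·v where v = (1, 2, 6):
  c_1 = 1·1 + 0·2 + 0·6 = 1
  c_2 = (-2)·(1) + (-2)·(2) + 1·6 = 0
  c_3 = (-6)·(1) + (-3)·(2) + 2·6 = 0
Writing each c_i in base p = 2:
  c_1 = 1 = 1·2^0
  c_2 = 0
  c_3 = 0
p-restricted factor λ_0 = (1, 0, 0)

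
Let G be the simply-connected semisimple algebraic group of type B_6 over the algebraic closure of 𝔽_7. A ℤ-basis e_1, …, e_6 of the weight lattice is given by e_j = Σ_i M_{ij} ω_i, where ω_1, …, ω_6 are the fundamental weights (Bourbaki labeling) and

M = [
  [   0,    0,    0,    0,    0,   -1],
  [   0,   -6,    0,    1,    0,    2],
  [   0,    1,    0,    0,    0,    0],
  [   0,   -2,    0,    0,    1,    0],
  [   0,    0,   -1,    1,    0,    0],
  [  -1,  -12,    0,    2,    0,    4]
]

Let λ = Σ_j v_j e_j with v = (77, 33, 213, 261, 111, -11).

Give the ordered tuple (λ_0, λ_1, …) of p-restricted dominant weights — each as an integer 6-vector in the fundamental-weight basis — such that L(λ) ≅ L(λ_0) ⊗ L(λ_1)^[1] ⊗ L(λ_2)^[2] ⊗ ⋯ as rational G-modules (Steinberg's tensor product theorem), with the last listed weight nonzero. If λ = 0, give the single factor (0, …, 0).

((4, 6, 5, 3, 6, 5), (1, 5, 4, 6, 6, 0))

Converting to the ω-basis (c_i = row i of M dotted with v = (77, 33, 213, 261, 111, -11)):
  c_1 = (0)·(77) + (0)·(33) + (0)·(213) + (0)·(261) + (0)·(111) + (-1)·(-11) = 11
  c_2 = (0)·(77) + (-6)·(33) + (0)·(213) + (1)·(261) + (0)·(111) + (2)·(-11) = 41
  c_3 = (0)·(77) + (1)·(33) + (0)·(213) + (0)·(261) + (0)·(111) + (0)·(-11) = 33
  c_4 = (0)·(77) + (-2)·(33) + (0)·(213) + (0)·(261) + (1)·(111) + (0)·(-11) = 45
  c_5 = (0)·(77) + (0)·(33) + (-1)·(213) + (1)·(261) + (0)·(111) + (0)·(-11) = 48
  c_6 = (-1)·(77) + (-12)·(33) + (0)·(213) + (2)·(261) + (0)·(111) + (4)·(-11) = 5
p = 7; digits c_i = Σ_j d_{ij}·7^j, 0 ≤ d_{ij} < 7:
  c_1 = 11 = 4·7^0 + 1·7^1
  c_2 = 41 = 6·7^0 + 5·7^1
  c_3 = 33 = 5·7^0 + 4·7^1
  c_4 = 45 = 3·7^0 + 6·7^1
  c_5 = 48 = 6·7^0 + 6·7^1
  c_6 = 5 = 5·7^0
Factor λ_0 = (4, 6, 5, 3, 6, 5)
Factor λ_1 = (1, 5, 4, 6, 6, 0)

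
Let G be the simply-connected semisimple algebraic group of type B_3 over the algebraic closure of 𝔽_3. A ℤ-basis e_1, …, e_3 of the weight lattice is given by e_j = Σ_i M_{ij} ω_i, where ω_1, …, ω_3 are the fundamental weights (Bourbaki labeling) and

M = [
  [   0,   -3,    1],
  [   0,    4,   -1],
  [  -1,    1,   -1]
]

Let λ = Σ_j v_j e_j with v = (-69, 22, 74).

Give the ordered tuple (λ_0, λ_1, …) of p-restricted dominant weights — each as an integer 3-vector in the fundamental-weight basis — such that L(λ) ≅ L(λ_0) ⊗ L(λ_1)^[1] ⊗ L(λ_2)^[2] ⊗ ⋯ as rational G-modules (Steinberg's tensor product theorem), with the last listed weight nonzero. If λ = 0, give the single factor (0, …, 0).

Converting to the ω-basis (c_i = row i of M dotted with v = (-69, 22, 74)):
  c_1 = 0*-69 + -3*22 + 1*74 = 8
  c_2 = 0*-69 + 4*22 + -1*74 = 14
  c_3 = -1*-69 + 1*22 + -1*74 = 17
Writing each c_i in base p = 3:
  c_1 = 8 = 2·3^0 + 2·3^1
  c_2 = 14 = 2·3^0 + 1·3^1 + 1·3^2
  c_3 = 17 = 2·3^0 + 2·3^1 + 1·3^2
λ_0 = (2, 2, 2)
λ_1 = (2, 1, 2)
λ_2 = (0, 1, 1)

((2, 2, 2), (2, 1, 2), (0, 1, 1))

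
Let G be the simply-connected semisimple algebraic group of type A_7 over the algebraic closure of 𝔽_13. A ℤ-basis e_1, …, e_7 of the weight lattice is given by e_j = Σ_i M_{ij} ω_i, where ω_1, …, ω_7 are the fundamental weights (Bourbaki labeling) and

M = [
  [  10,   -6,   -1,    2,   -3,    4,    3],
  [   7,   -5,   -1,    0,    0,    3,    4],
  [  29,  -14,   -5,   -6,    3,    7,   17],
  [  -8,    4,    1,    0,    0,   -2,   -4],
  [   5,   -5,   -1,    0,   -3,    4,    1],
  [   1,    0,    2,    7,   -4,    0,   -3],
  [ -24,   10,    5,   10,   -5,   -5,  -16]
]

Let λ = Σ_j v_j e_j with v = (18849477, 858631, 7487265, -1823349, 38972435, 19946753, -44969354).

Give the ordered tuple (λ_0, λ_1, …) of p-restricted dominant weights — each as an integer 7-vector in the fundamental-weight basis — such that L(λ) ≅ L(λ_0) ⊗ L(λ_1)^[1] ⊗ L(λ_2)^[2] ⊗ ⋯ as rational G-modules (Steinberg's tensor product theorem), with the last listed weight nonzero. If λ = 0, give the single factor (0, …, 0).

((2, 10, 0, 7, 3, 2, 2), (11, 11, 10, 2, 6, 10, 5), (8, 7, 5, 0, 2, 11, 7), (12, 6, 5, 11, 11, 9, 0), (5, 4, 6, 3, 12, 2, 11))

Converting to the ω-basis (c_i = row i of M dotted with v = (18849477, 858631, 7487265, -1823349, 38972435, 19946753, -44969354)):
  c_1 = 10*18849477 + -6*858631 + -1*7487265 + 2*-1823349 + -3*38972435 + 4*19946753 + 3*-44969354 = 170666
  c_2 = 7*18849477 + -5*858631 + -1*7487265 + 0*-1823349 + 0*38972435 + 3*19946753 + 4*-44969354 = 128762
  c_3 = 29*18849477 + -14*858631 + -5*7487265 + -6*-1823349 + 3*38972435 + 7*19946753 + 17*-44969354 = 183326
  c_4 = -8*18849477 + 4*858631 + 1*7487265 + 0*-1823349 + 0*38972435 + -2*19946753 + -4*-44969354 = 109883
  c_5 = 5*18849477 + -5*858631 + -1*7487265 + 0*-1823349 + -3*38972435 + 4*19946753 + 1*-44969354 = 367318
  c_6 = 1*18849477 + 0*858631 + 2*7487265 + 7*-1823349 + -4*38972435 + 0*19946753 + -3*-44969354 = 78886
  c_7 = -24*18849477 + 10*858631 + 5*7487265 + 10*-1823349 + -5*38972435 + -5*19946753 + -16*-44969354 = 315421
Expand coordinatewise in base 13:
  c_1 = 170666 = 2·13^0 + 11·13^1 + 8·13^2 + 12·13^3 + 5·13^4
  c_2 = 128762 = 10·13^0 + 11·13^1 + 7·13^2 + 6·13^3 + 4·13^4
  c_3 = 183326 = 0·13^0 + 10·13^1 + 5·13^2 + 5·13^3 + 6·13^4
  c_4 = 109883 = 7·13^0 + 2·13^1 + 0·13^2 + 11·13^3 + 3·13^4
  c_5 = 367318 = 3·13^0 + 6·13^1 + 2·13^2 + 11·13^3 + 12·13^4
  c_6 = 78886 = 2·13^0 + 10·13^1 + 11·13^2 + 9·13^3 + 2·13^4
  c_7 = 315421 = 2·13^0 + 5·13^1 + 7·13^2 + 0·13^3 + 11·13^4
p-restricted factor λ_0 = (2, 10, 0, 7, 3, 2, 2)
p-restricted factor λ_1 = (11, 11, 10, 2, 6, 10, 5)
p-restricted factor λ_2 = (8, 7, 5, 0, 2, 11, 7)
p-restricted factor λ_3 = (12, 6, 5, 11, 11, 9, 0)
p-restricted factor λ_4 = (5, 4, 6, 3, 12, 2, 11)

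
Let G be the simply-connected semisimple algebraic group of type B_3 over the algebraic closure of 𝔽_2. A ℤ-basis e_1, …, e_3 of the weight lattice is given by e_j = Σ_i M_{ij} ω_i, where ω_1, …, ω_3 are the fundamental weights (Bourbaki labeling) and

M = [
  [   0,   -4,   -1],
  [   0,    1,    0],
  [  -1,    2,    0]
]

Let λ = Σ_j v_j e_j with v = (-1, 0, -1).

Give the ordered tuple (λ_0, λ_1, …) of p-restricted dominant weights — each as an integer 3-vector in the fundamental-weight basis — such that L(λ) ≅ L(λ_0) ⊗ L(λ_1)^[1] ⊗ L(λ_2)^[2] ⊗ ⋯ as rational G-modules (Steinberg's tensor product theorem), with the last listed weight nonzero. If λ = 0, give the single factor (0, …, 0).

Converting to the ω-basis (c_i = row i of M dotted with v = (-1, 0, -1)):
  c_1 = (0)·(-1) + (-4)·(0) + (-1)·(-1) = 1
  c_2 = (0)·(-1) + (1)·(0) + (0)·(-1) = 0
  c_3 = (-1)·(-1) + (2)·(0) + (0)·(-1) = 1
Expand coordinatewise in base 2:
  c_1 = 1 = 1·2^0
  c_2 = 0
  c_3 = 1 = 1·2^0
λ_0 = (1, 0, 1)

((1, 0, 1),)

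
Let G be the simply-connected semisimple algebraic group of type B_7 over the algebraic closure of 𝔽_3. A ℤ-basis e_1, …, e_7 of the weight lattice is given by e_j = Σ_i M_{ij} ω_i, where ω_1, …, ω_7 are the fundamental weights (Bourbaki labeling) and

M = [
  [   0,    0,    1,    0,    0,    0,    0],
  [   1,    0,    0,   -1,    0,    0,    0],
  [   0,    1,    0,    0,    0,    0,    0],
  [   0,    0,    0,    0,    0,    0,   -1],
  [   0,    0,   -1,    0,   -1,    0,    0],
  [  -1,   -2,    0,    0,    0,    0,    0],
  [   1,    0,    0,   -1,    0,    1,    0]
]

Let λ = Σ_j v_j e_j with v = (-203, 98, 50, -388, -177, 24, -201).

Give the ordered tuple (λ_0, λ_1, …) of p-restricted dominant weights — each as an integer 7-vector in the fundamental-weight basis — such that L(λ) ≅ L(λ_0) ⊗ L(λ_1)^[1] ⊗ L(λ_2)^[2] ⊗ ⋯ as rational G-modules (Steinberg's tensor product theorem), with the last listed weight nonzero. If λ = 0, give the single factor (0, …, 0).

((2, 2, 2, 0, 1, 1, 2), (1, 1, 2, 1, 0, 2, 0), (2, 2, 1, 1, 2, 0, 2), (1, 0, 0, 1, 1, 0, 1), (0, 2, 1, 2, 1, 0, 2))

Change of basis e → ω: c = M·v where v = (-203, 98, 50, -388, -177, 24, -201):
  c_1 = (0)·(-203) + 0·98 + 1·50 + (0)·(-388) + (0)·(-177) + 0·24 + (0)·(-201) = 50
  c_2 = (1)·(-203) + 0·98 + 0·50 + (-1)·(-388) + (0)·(-177) + 0·24 + (0)·(-201) = 185
  c_3 = (0)·(-203) + 1·98 + 0·50 + (0)·(-388) + (0)·(-177) + 0·24 + (0)·(-201) = 98
  c_4 = (0)·(-203) + 0·98 + 0·50 + (0)·(-388) + (0)·(-177) + 0·24 + (-1)·(-201) = 201
  c_5 = (0)·(-203) + 0·98 + (-1)·(50) + (0)·(-388) + (-1)·(-177) + 0·24 + (0)·(-201) = 127
  c_6 = (-1)·(-203) + (-2)·(98) + 0·50 + (0)·(-388) + (0)·(-177) + 0·24 + (0)·(-201) = 7
  c_7 = (1)·(-203) + 0·98 + 0·50 + (-1)·(-388) + (0)·(-177) + 1·24 + (0)·(-201) = 209
Expand coordinatewise in base 3:
  c_1 = 50 = 2·3^0 + 1·3^1 + 2·3^2 + 1·3^3
  c_2 = 185 = 2·3^0 + 1·3^1 + 2·3^2 + 0·3^3 + 2·3^4
  c_3 = 98 = 2·3^0 + 2·3^1 + 1·3^2 + 0·3^3 + 1·3^4
  c_4 = 201 = 0·3^0 + 1·3^1 + 1·3^2 + 1·3^3 + 2·3^4
  c_5 = 127 = 1·3^0 + 0·3^1 + 2·3^2 + 1·3^3 + 1·3^4
  c_6 = 7 = 1·3^0 + 2·3^1
  c_7 = 209 = 2·3^0 + 0·3^1 + 2·3^2 + 1·3^3 + 2·3^4
λ_0 = (2, 2, 2, 0, 1, 1, 2)
λ_1 = (1, 1, 2, 1, 0, 2, 0)
λ_2 = (2, 2, 1, 1, 2, 0, 2)
λ_3 = (1, 0, 0, 1, 1, 0, 1)
λ_4 = (0, 2, 1, 2, 1, 0, 2)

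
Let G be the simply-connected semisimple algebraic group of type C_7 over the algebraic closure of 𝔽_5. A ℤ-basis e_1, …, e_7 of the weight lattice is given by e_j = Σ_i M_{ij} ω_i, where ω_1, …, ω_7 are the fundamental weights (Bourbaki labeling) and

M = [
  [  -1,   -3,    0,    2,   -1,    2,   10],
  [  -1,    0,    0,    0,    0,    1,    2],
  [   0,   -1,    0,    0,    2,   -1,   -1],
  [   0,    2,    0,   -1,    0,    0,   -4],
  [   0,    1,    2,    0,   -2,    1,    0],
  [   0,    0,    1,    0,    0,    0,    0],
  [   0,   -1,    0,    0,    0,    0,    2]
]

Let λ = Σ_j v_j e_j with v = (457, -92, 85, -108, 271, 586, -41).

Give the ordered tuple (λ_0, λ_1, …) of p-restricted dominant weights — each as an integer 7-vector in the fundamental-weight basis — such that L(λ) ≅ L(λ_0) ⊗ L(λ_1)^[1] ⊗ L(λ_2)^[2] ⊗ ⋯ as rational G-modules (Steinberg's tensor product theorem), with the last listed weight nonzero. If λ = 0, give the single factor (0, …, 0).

((4, 2, 4, 3, 2, 0, 0), (3, 4, 2, 2, 4, 2, 2), (3, 1, 3, 3, 4, 3, 0))

ω-coordinates c = M·v, v = (457, -92, 85, -108, 271, 586, -41):
  c_1 = (-1)·(457) + (-3)·(-92) + (0)·(85) + (2)·(-108) + (-1)·(271) + (2)·(586) + (10)·(-41) = 94
  c_2 = (-1)·(457) + (0)·(-92) + (0)·(85) + (0)·(-108) + (0)·(271) + (1)·(586) + (2)·(-41) = 47
  c_3 = (0)·(457) + (-1)·(-92) + (0)·(85) + (0)·(-108) + (2)·(271) + (-1)·(586) + (-1)·(-41) = 89
  c_4 = (0)·(457) + (2)·(-92) + (0)·(85) + (-1)·(-108) + (0)·(271) + (0)·(586) + (-4)·(-41) = 88
  c_5 = (0)·(457) + (1)·(-92) + (2)·(85) + (0)·(-108) + (-2)·(271) + (1)·(586) + (0)·(-41) = 122
  c_6 = (0)·(457) + (0)·(-92) + (1)·(85) + (0)·(-108) + (0)·(271) + (0)·(586) + (0)·(-41) = 85
  c_7 = (0)·(457) + (-1)·(-92) + (0)·(85) + (0)·(-108) + (0)·(271) + (0)·(586) + (2)·(-41) = 10
Expand coordinatewise in base 5:
  c_1 = 94 = 4·5^0 + 3·5^1 + 3·5^2
  c_2 = 47 = 2·5^0 + 4·5^1 + 1·5^2
  c_3 = 89 = 4·5^0 + 2·5^1 + 3·5^2
  c_4 = 88 = 3·5^0 + 2·5^1 + 3·5^2
  c_5 = 122 = 2·5^0 + 4·5^1 + 4·5^2
  c_6 = 85 = 0·5^0 + 2·5^1 + 3·5^2
  c_7 = 10 = 0·5^0 + 2·5^1
p-restricted factor λ_0 = (4, 2, 4, 3, 2, 0, 0)
p-restricted factor λ_1 = (3, 4, 2, 2, 4, 2, 2)
p-restricted factor λ_2 = (3, 1, 3, 3, 4, 3, 0)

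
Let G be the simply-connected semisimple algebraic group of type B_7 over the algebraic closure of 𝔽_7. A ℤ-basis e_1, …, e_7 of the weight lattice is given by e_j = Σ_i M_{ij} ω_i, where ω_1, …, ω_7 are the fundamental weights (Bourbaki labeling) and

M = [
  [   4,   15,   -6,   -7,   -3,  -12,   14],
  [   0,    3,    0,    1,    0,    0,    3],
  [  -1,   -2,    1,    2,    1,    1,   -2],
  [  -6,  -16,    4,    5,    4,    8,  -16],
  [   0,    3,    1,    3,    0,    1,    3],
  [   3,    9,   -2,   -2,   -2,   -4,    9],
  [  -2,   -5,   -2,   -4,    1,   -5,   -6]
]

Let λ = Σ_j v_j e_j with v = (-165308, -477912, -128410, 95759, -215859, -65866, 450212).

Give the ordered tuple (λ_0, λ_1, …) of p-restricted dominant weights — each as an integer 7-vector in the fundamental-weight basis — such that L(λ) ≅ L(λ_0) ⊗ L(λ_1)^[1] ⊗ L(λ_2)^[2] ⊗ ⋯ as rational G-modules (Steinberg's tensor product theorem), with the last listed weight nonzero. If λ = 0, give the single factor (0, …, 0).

((0, 3, 5, 4, 3, 0, 6), (0, 2, 4, 5, 0, 3, 4), (4, 6, 0, 4, 6, 3, 6), (4, 1, 6, 0, 0, 2, 3), (4, 5, 0, 4, 4, 6, 2))

Converting to the ω-basis (c_i = row i of M dotted with v = (-165308, -477912, -128410, 95759, -215859, -65866, 450212)):
  c_1 = (4)·(-165308) + (15)·(-477912) + (-6)·(-128410) + (-7)·(95759) + (-3)·(-215859) + (-12)·(-65866) + (14)·(450212) = 11172
  c_2 = (0)·(-165308) + (3)·(-477912) + (0)·(-128410) + (1)·(95759) + (0)·(-215859) + (0)·(-65866) + (3)·(450212) = 12659
  c_3 = (-1)·(-165308) + (-2)·(-477912) + (1)·(-128410) + (2)·(95759) + (1)·(-215859) + (1)·(-65866) + (-2)·(450212) = 2091
  c_4 = (-6)·(-165308) + (-16)·(-477912) + (4)·(-128410) + (5)·(95759) + (4)·(-215859) + (8)·(-65866) + (-16)·(450212) = 9839
  c_5 = (0)·(-165308) + (3)·(-477912) + (1)·(-128410) + (3)·(95759) + (0)·(-215859) + (1)·(-65866) + (3)·(450212) = 9901
  c_6 = (3)·(-165308) + (9)·(-477912) + (-2)·(-128410) + (-2)·(95759) + (-2)·(-215859) + (-4)·(-65866) + (9)·(450212) = 15260
  c_7 = (-2)·(-165308) + (-5)·(-477912) + (-2)·(-128410) + (-4)·(95759) + (1)·(-215859) + (-5)·(-65866) + (-6)·(450212) = 6159
Writing each c_i in base p = 7:
  c_1 = 11172 = 0·7^0 + 0·7^1 + 4·7^2 + 4·7^3 + 4·7^4
  c_2 = 12659 = 3·7^0 + 2·7^1 + 6·7^2 + 1·7^3 + 5·7^4
  c_3 = 2091 = 5·7^0 + 4·7^1 + 0·7^2 + 6·7^3
  c_4 = 9839 = 4·7^0 + 5·7^1 + 4·7^2 + 0·7^3 + 4·7^4
  c_5 = 9901 = 3·7^0 + 0·7^1 + 6·7^2 + 0·7^3 + 4·7^4
  c_6 = 15260 = 0·7^0 + 3·7^1 + 3·7^2 + 2·7^3 + 6·7^4
  c_7 = 6159 = 6·7^0 + 4·7^1 + 6·7^2 + 3·7^3 + 2·7^4
Factor λ_0 = (0, 3, 5, 4, 3, 0, 6)
Factor λ_1 = (0, 2, 4, 5, 0, 3, 4)
Factor λ_2 = (4, 6, 0, 4, 6, 3, 6)
Factor λ_3 = (4, 1, 6, 0, 0, 2, 3)
Factor λ_4 = (4, 5, 0, 4, 4, 6, 2)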